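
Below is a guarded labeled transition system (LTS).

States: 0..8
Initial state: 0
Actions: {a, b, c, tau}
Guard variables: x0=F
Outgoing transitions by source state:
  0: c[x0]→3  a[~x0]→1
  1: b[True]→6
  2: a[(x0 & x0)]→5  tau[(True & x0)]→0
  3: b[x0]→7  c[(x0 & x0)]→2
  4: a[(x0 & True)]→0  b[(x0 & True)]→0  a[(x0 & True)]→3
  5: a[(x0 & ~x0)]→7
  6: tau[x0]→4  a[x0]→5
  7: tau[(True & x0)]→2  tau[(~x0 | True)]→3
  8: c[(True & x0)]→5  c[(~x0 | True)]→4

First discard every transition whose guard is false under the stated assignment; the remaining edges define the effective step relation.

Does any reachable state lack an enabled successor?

Reachable = {0,1,6}
  0: a→1  [1 out]
  1: b→6  [1 out]
  6: ∅  [STUCK]
trace reaching 6: a·b

Answer: DEADLOCK at state 6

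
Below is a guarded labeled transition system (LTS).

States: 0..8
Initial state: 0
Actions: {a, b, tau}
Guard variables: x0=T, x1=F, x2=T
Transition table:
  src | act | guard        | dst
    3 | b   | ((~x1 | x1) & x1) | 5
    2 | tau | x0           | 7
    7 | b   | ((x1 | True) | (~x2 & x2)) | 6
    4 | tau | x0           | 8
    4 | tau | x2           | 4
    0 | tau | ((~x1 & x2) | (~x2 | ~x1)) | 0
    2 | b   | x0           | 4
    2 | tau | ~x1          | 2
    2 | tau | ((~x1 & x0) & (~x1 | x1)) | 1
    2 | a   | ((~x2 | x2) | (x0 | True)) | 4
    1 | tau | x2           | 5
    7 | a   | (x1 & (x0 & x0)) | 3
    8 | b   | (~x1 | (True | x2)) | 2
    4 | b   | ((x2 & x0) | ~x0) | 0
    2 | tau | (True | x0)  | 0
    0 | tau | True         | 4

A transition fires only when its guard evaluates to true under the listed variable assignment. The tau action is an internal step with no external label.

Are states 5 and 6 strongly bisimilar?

Refine partition for ~:
  round 0: {{0,1,2,3,4,5,6,7,8}}
  round 1: {{0,1},{2},{3,5,6},{4},{7,8}}
  round 2: {{0},{1},{2},{3,5,6},{4},{7},{8}}
Fixed point at round 3; 7 class(es).
[5]={3,5,6}  [6]={3,5,6}

Answer: BISIMILAR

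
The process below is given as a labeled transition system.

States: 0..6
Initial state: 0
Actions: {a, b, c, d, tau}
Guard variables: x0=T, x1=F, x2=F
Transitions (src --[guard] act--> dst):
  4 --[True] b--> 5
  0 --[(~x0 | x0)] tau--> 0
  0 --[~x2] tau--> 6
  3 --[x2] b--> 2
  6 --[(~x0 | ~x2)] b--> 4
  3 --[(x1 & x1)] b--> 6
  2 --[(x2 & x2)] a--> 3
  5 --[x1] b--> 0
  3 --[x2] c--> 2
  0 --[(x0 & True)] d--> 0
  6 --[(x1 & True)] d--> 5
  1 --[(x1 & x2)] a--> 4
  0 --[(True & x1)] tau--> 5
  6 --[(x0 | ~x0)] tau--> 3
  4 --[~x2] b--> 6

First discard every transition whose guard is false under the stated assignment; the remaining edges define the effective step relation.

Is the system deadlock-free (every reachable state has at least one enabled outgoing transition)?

Answer: DEADLOCK at state 3

Trace:
Reachable = {0,3,4,5,6}
  0: d→0  tau→0  tau→6  [deg 3]
  3: ∅  [no exit]
  4: b→5  b→6  [deg 2]
  5: ∅  [no exit]
  6: b→4  tau→3  [deg 2]
trace reaching 3: tau·tau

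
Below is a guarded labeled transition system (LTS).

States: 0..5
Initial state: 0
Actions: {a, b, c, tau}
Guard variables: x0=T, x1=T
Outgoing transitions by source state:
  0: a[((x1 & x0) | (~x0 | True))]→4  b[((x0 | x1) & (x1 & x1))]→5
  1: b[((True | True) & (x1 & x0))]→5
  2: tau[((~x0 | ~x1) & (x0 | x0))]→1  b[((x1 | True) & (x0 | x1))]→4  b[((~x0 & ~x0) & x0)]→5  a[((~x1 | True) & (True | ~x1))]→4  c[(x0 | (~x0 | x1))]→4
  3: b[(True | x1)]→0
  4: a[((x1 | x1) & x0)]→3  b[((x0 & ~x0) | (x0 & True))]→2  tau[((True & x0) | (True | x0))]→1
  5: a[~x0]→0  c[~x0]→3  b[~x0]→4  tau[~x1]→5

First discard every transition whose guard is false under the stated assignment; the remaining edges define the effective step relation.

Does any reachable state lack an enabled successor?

Reachable = {0,1,2,3,4,5}
  0: a→4  b→5  [2 out]
  1: b→5  [1 out]
  2: a→4  b→4  c→4  [3 out]
  3: b→0  [1 out]
  4: a→3  b→2  tau→1  [3 out]
  5: ∅  [deadlock]
witness 5: b

Answer: DEADLOCK at state 5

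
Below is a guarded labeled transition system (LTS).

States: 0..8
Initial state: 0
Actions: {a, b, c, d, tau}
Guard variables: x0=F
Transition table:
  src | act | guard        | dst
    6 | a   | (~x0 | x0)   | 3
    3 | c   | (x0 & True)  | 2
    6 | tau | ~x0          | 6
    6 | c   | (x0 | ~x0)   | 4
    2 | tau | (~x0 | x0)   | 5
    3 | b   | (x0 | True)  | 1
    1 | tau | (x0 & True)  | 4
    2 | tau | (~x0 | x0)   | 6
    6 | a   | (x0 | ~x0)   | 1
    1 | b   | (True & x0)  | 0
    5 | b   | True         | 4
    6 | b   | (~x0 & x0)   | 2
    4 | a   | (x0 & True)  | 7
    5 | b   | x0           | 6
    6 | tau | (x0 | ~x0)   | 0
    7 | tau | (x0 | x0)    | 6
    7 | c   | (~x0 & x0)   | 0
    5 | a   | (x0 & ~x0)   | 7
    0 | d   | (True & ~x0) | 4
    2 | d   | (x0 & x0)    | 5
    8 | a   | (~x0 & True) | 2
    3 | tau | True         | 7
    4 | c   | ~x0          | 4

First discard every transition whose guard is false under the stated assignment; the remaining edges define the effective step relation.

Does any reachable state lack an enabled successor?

Answer: DEADLOCK-FREE

Analysis:
Reach set: {0,4}
  0: d→4  [1 exit(s)]
  4: c→4  [1 exit(s)]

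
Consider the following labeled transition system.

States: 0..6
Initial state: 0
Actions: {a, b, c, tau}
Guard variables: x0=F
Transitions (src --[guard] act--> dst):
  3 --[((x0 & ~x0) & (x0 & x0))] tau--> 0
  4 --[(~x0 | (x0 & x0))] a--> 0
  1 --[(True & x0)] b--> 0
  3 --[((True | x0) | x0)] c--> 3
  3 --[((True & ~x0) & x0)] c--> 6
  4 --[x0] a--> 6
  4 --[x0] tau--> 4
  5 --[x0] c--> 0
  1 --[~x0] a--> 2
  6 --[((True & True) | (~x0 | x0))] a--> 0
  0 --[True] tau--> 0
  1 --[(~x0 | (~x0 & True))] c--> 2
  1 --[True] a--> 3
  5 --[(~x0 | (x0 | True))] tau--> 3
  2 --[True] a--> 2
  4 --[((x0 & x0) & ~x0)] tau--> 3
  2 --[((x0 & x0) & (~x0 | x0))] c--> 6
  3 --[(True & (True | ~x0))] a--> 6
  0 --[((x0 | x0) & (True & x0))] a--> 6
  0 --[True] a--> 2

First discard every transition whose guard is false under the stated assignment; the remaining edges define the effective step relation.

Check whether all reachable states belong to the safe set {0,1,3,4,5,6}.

Answer: INVARIANT VIOLATED at state 2

Analysis:
Safe = {0,1,3,4,5,6}
R = {0,2}
  0: ok
  2: ✗ unsafe
reach 2 via a — violates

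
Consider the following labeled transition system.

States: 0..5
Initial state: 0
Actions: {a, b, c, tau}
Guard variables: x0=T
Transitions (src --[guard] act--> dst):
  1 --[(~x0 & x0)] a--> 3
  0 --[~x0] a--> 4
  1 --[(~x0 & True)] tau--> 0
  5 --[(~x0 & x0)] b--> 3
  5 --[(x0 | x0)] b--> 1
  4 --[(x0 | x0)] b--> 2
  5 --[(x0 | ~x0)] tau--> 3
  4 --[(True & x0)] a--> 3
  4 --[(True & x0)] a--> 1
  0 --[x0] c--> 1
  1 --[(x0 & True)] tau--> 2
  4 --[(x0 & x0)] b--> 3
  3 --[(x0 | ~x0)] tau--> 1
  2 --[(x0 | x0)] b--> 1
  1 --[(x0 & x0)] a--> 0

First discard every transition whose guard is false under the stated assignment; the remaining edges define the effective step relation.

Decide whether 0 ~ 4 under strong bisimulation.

Answer: NOT BISIMILAR

Working:
Compute ~ classes (split until stable):
  P[0] = {{0,1,2,3,4,5}}
  P[1] = {{0},{1},{2},{3},{4},{5}}
stable after 2 split(s): 6 block(s)
0∈{0}, 4∈{4}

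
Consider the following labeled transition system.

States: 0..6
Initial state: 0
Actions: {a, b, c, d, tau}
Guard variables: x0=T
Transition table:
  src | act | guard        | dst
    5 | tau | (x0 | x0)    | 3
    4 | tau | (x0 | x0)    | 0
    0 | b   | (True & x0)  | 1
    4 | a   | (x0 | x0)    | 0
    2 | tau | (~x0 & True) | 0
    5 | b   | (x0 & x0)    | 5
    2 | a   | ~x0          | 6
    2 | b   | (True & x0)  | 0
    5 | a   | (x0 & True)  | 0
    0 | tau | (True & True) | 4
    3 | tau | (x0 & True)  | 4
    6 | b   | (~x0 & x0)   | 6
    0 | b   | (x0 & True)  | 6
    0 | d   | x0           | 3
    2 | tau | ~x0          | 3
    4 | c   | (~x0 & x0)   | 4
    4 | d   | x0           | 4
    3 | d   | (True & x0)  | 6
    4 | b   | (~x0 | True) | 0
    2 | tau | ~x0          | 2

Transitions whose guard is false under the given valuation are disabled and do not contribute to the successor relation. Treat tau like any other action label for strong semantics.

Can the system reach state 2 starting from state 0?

After dropping false guards: 14 live edges.
Layer 0: {0}
Layer 1: {1,3,4,6}  cumulative {0,1,3,4,6}
Reach set: {0,1,3,4,6}

Answer: UNREACHABLE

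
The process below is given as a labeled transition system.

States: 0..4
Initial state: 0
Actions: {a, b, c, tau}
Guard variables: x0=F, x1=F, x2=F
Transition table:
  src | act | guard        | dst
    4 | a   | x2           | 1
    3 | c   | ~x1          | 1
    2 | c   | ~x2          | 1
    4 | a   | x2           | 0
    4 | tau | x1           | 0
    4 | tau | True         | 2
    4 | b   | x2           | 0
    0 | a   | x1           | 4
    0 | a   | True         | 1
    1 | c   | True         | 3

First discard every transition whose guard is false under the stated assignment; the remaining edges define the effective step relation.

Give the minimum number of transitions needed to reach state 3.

Answer: 2

Analysis:
BFS to 3:
  Layer 0: {0}
  Layer 1: {1}
  Layer 2: {3}
depth(3)=2, e.g. a·c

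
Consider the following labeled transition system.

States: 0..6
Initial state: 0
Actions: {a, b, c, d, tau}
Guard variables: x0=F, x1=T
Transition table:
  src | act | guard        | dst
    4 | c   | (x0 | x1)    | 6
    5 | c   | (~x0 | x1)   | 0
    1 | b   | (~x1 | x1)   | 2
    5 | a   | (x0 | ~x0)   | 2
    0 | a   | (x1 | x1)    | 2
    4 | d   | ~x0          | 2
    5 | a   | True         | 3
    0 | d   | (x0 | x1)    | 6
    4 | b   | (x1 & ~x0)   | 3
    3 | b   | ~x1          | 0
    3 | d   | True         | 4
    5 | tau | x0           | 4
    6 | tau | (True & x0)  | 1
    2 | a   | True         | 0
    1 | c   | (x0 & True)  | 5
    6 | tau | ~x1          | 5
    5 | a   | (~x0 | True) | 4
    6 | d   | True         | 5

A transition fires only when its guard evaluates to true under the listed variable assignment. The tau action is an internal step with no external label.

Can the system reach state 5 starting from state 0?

Answer: REACHABLE

Trace:
13 transition(s) survive guard evaluation.
Layer 0: {0}
Layer 1: {2,6}  total {0,2,6}
Layer 2: {5}  total {0,2,5,6}
Layer 3: {3,4}  total {0,2,3,4,5,6}
Reachable = {0,2,3,4,5,6}
Path to 5: d·d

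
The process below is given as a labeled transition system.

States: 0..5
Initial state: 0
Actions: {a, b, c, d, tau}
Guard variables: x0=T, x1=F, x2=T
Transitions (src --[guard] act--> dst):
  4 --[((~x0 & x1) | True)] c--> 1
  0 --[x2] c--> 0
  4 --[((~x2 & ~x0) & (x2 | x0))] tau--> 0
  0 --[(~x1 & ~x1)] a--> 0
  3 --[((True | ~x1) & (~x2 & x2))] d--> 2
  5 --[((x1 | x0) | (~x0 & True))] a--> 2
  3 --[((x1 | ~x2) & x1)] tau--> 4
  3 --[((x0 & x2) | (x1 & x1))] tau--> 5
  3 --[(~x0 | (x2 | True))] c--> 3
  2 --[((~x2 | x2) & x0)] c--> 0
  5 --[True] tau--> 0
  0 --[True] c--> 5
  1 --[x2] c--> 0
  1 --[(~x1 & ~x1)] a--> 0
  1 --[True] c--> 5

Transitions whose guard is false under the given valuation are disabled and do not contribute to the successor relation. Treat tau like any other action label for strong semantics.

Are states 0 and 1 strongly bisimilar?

Bisimulation quotient by refinement:
  P[0] = {{0,1,2,3,4,5}}
  P[1] = {{0,1},{2,4},{3},{5}}
stable after 2 split(s): 4 block(s)
0∈{0,1}, 1∈{0,1}

Answer: BISIMILAR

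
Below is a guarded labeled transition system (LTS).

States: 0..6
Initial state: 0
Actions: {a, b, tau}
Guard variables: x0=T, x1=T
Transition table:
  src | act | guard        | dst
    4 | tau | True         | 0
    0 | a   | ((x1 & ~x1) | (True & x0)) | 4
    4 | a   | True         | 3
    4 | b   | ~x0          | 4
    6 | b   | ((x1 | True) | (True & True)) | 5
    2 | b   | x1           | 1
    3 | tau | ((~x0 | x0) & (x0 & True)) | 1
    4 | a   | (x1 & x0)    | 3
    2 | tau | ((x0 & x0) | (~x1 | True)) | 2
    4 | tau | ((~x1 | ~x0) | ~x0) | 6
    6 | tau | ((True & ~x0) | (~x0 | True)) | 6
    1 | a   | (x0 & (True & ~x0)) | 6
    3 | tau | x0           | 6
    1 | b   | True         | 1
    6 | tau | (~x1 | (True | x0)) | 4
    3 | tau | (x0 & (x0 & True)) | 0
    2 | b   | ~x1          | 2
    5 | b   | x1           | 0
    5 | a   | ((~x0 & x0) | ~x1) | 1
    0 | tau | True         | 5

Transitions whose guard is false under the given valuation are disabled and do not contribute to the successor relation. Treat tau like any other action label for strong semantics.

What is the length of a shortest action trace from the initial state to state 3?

BFS to 3:
  depth 0: {0}
  depth 1: {4,5}
  depth 2: {3}
first hit 3 at d=2 via a·a

Answer: 2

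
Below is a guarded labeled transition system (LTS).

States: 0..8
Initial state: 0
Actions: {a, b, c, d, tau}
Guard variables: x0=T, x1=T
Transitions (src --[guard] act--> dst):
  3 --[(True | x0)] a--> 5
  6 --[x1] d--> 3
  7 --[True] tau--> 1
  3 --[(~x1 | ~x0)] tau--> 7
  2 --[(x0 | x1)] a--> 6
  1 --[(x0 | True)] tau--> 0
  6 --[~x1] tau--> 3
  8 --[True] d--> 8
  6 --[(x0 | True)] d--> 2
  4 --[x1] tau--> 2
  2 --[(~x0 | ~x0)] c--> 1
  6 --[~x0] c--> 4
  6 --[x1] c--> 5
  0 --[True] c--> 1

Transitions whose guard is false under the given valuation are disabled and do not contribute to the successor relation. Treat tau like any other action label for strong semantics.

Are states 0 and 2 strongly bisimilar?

Answer: NOT BISIMILAR

Analysis:
Refine partition for ~:
  P[0] = {{0,1,2,3,4,5,6,7,8}}
  P[1] = {{0},{1,4,7},{2,3},{5},{6},{8}}
  P[2] = {{0},{1},{2},{3},{4},{5},{6},{7},{8}}
stable after 3 split(s): 9 block(s)
[0]={0}  [2]={2}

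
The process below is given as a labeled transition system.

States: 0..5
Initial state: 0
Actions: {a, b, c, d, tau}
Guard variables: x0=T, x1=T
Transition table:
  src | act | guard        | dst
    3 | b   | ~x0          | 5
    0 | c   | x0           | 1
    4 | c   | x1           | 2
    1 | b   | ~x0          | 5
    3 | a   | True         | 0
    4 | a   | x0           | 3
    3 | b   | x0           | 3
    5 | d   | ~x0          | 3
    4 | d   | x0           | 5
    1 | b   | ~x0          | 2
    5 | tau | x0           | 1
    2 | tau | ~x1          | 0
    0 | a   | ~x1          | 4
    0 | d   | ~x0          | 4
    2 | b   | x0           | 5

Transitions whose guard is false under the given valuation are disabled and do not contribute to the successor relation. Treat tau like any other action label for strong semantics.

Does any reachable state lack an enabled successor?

Answer: DEADLOCK at state 1

Trace:
Reach set: {0,1}
  0: c→1  [deg 1]
  1: ∅  [deadlock]
trace reaching 1: c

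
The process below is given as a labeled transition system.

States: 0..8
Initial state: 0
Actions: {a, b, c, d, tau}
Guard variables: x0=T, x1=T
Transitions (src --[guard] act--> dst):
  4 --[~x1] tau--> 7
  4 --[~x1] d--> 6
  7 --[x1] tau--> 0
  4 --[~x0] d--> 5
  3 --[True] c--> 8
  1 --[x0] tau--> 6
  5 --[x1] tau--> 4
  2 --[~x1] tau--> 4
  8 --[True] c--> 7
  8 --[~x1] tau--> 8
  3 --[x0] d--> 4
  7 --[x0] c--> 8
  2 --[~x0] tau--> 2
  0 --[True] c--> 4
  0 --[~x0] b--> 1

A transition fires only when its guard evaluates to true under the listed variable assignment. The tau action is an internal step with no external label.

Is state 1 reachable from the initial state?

After dropping false guards: 8 live edges.
L0 = {0}
L1 = {4}  total {0,4}
Reach set: {0,4}

Answer: UNREACHABLE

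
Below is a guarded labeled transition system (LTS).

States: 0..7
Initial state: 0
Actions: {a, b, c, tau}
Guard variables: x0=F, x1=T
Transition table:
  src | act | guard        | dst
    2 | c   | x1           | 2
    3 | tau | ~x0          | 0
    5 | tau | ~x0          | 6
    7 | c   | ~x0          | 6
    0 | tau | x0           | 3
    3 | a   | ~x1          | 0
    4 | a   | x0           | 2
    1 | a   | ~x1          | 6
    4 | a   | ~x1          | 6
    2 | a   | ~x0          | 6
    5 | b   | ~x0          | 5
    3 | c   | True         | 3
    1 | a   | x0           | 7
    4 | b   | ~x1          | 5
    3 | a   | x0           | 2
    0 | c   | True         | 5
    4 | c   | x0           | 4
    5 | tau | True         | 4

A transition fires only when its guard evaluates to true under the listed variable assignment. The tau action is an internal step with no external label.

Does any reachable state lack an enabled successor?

Answer: DEADLOCK at state 4

Working:
R = {0,4,5,6}
  0: c→5  [1 exit(s)]
  4: ∅  [deadlock]
  5: b→5  tau→4  tau→6  [3 exit(s)]
  6: ∅  [deadlock]
witness 4: c·tau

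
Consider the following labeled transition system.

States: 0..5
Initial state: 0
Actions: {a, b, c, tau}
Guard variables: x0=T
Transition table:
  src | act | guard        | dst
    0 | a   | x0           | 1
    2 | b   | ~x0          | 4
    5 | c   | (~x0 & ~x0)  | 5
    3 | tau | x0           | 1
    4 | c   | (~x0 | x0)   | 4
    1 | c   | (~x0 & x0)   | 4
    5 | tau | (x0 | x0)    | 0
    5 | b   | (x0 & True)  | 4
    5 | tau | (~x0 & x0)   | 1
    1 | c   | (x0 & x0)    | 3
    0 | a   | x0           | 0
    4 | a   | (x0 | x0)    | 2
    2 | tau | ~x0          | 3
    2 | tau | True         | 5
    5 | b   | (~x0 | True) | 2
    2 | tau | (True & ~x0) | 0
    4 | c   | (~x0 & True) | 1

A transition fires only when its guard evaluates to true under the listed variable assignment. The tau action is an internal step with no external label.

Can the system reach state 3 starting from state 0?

Guard filter leaves 10 enabled edge(s).
L0 = {0}
L1 = {1}  cumulative {0,1}
L2 = {3}  cumulative {0,1,3}
Reach set: {0,1,3}
Path to 3: a·c

Answer: REACHABLE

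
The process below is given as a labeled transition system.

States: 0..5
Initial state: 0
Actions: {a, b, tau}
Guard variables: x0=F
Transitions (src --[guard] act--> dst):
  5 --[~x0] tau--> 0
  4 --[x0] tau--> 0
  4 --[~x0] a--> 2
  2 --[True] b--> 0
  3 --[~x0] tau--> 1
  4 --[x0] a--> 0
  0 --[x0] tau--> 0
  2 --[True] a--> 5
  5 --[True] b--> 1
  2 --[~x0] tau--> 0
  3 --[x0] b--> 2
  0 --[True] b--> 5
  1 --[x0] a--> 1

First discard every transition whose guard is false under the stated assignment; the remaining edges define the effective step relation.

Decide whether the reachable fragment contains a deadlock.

Answer: DEADLOCK at state 1

Analysis:
Reach set: {0,1,5}
  0: b→5  [1 out]
  1: ∅  [STUCK]
  5: b→1  tau→0  [2 out]
trace reaching 1: b·b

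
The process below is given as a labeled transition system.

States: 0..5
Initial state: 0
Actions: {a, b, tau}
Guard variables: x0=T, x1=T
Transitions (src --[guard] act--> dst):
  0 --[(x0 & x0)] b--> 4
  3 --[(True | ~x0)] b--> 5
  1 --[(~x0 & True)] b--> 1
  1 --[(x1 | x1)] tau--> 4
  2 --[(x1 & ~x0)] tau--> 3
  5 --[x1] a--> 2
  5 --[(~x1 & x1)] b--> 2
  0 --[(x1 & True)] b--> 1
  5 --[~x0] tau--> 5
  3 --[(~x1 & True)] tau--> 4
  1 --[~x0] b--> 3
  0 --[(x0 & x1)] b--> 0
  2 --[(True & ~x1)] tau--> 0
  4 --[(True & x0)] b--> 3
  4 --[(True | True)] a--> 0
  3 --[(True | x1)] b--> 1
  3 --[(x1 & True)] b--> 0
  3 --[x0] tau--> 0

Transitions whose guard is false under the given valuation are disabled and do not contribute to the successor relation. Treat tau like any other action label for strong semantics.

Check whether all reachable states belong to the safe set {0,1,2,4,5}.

Inv-set: {0,1,2,4,5}
R = {0,1,2,3,4,5}
  0: ok
  1: ok
  2: ok
  3: outside
  4: ok
  5: ok
reach 3 via b·b — violates

Answer: INVARIANT VIOLATED at state 3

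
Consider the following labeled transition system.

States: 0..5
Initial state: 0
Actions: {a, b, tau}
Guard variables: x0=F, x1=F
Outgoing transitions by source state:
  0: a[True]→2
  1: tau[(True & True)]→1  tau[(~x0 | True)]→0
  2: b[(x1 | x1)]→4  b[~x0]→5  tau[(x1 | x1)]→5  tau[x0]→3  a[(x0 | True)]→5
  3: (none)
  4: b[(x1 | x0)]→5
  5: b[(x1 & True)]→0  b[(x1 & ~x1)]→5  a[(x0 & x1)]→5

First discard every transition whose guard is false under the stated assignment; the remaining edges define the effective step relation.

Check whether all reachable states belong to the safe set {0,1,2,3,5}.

Answer: INVARIANT HOLDS

Analysis:
Allowed set {0,1,2,3,5}
Reach set: {0,2,5}
  0: ok
  2: ok
  5: ok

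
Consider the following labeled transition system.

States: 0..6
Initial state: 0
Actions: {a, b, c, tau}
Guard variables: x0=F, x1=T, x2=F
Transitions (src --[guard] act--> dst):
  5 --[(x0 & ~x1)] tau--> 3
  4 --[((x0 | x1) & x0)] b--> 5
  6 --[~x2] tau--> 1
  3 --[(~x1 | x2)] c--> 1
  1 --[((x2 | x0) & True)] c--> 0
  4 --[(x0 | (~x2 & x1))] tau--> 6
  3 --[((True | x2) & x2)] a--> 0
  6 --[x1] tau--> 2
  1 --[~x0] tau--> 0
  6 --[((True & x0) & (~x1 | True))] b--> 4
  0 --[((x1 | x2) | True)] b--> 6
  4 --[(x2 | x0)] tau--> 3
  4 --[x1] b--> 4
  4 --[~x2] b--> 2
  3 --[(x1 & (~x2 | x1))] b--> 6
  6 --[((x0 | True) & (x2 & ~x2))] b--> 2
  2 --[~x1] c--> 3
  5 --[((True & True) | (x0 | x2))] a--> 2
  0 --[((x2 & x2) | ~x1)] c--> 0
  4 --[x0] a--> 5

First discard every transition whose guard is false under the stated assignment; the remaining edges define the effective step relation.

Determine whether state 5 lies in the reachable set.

Answer: UNREACHABLE

Trace:
9 transition(s) survive guard evaluation.
L0 = {0}
L1 = {6}  now seen {0,6}
L2 = {1,2}  now seen {0,1,2,6}
Reachable = {0,1,2,6}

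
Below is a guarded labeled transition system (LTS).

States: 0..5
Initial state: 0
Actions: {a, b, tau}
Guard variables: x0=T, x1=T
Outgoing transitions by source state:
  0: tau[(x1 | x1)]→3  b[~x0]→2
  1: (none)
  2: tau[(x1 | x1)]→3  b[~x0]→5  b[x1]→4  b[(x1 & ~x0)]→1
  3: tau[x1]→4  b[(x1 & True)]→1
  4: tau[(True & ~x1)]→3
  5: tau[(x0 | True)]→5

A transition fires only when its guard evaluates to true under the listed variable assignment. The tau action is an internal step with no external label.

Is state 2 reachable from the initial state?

After dropping false guards: 6 live edges.
depth 0: {0}
depth 1: {3}  now seen {0,3}
depth 2: {1,4}  now seen {0,1,3,4}
Reachable = {0,1,3,4}

Answer: UNREACHABLE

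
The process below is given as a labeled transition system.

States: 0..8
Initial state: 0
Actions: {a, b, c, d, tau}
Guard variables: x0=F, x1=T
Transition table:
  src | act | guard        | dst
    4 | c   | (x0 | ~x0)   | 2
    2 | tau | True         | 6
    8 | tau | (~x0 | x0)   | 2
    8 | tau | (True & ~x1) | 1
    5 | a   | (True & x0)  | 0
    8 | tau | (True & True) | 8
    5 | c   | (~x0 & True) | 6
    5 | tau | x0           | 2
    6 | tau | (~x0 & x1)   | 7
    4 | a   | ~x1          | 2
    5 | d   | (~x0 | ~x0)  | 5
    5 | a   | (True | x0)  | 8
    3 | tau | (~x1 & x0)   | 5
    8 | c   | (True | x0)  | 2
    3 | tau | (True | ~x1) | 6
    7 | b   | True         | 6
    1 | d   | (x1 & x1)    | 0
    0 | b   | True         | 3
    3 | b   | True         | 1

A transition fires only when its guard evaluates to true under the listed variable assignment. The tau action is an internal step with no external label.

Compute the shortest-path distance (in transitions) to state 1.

Breadth-first toward 1:
  depth 0: {0}
  depth 1: {3}
  depth 2: {1,6}
first hit 1 at d=2 via b·b

Answer: 2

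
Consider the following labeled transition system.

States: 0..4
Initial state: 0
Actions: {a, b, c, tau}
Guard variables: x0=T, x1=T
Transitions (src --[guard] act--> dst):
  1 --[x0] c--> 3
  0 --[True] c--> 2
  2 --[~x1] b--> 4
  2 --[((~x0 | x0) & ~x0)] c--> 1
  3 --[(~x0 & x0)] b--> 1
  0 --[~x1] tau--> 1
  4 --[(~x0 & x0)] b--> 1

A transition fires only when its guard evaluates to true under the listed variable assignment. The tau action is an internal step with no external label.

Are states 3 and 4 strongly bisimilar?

Refine partition for ~:
  round 0: {{0,1,2,3,4}}
  round 1: {{0,1},{2,3,4}}
stable after 2 split(s): 2 block(s)
class of 3: {2,3,4}; class of 4: {2,3,4}

Answer: BISIMILAR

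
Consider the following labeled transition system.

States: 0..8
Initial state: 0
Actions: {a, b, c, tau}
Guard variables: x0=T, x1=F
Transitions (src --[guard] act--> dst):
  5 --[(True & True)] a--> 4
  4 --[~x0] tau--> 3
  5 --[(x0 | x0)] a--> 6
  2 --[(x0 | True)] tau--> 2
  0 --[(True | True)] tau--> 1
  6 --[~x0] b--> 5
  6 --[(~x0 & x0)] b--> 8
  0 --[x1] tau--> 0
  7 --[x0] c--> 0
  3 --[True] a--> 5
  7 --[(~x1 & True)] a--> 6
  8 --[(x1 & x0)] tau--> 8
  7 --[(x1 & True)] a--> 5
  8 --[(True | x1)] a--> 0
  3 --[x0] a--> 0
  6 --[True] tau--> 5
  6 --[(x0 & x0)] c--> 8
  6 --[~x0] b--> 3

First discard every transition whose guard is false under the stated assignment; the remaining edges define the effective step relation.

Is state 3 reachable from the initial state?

Answer: UNREACHABLE

Working:
11 transition(s) survive guard evaluation.
Layer 0: {0}
Layer 1: {1}  now seen {0,1}
Reachable = {0,1}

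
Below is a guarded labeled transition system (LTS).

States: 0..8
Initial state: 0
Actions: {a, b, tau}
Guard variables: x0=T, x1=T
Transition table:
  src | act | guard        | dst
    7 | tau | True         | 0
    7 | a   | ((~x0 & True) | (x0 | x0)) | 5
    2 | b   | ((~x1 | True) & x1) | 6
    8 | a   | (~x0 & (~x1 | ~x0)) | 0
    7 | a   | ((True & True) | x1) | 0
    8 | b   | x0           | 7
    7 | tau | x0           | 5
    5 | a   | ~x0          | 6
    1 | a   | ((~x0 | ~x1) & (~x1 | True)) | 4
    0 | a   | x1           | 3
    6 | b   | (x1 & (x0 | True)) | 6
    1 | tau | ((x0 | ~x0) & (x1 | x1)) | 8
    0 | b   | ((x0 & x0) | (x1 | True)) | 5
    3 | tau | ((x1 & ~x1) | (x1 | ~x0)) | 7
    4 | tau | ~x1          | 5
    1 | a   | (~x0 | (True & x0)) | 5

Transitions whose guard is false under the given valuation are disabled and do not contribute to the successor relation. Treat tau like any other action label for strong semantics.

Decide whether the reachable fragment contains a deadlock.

Answer: DEADLOCK at state 5

Working:
Reach set: {0,3,5,7}
  0: a→3  b→5  [2 exit(s)]
  3: tau→7  [1 exit(s)]
  5: ∅  [deadlock]
  7: a→0  a→5  tau→0  tau→5  [4 exit(s)]
witness 5: b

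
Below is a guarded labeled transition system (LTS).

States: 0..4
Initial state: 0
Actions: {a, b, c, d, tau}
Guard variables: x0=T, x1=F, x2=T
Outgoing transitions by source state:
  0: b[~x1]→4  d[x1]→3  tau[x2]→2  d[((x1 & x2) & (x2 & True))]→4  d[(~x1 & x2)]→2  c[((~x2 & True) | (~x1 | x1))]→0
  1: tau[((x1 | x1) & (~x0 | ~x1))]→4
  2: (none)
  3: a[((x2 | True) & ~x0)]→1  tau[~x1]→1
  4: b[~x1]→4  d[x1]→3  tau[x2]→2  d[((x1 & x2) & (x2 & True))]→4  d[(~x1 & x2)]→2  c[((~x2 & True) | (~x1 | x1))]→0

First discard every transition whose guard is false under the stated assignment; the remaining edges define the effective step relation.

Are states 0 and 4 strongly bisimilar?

Answer: BISIMILAR

Working:
Compute ~ classes (split until stable):
  P[0] = {{0,1,2,3,4}}
  P[1] = {{0,4},{1,2},{3}}
3 equivalence class(es) (converged in 2)
0∈{0,4}, 4∈{0,4}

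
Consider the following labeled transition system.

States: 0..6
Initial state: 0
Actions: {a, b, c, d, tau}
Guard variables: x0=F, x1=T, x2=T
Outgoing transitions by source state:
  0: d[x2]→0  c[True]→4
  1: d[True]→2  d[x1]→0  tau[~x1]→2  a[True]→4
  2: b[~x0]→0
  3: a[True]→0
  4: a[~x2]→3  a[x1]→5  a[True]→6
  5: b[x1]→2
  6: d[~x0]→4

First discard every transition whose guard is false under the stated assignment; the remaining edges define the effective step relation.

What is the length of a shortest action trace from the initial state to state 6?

Answer: 2

Working:
BFS to 6:
  depth 0: {0}
  depth 1: {4}
  depth 2: {5,6}
first hit 6 at d=2 via c·a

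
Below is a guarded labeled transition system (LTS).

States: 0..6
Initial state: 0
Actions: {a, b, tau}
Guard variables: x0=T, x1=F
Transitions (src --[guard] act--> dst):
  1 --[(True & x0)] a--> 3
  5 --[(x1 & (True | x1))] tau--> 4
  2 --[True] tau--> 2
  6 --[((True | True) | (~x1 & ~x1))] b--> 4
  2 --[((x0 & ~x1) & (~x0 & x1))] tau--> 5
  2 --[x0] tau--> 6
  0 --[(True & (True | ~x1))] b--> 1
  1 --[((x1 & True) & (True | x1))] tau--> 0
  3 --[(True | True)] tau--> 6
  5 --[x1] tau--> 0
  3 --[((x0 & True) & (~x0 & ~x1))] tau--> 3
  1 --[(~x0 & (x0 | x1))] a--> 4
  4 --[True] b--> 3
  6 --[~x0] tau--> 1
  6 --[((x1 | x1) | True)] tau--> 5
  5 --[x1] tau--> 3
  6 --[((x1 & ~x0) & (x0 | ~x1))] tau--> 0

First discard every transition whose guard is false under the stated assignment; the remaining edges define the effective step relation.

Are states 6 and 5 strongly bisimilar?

Answer: NOT BISIMILAR

Trace:
Compute ~ classes (split until stable):
  π0 = {{0,1,2,3,4,5,6}}
  π1 = {{0,4},{1},{2,3},{5},{6}}
  π2 = {{0},{1},{2},{3},{4},{5},{6}}
stable after 3 split(s): 7 block(s)
[6]={6}  [5]={5}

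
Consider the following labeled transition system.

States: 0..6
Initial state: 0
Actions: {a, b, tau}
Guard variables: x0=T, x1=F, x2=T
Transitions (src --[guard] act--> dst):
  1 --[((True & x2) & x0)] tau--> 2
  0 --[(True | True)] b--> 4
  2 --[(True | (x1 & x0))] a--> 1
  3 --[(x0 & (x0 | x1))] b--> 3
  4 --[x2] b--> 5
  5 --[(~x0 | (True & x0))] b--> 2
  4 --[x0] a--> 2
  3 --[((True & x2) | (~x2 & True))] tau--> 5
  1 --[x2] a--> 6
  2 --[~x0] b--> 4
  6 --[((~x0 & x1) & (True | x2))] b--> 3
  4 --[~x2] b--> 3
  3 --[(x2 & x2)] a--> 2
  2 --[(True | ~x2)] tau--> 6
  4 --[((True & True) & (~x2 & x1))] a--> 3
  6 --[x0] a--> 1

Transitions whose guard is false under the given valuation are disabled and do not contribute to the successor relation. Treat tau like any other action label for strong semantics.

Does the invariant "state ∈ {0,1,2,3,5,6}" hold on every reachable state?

Inv-set: {0,1,2,3,5,6}
Reach set: {0,1,2,4,5,6}
  0: safe
  1: safe
  2: safe
  4: ✗ unsafe
  5: safe
  6: safe
reach 4 via b — violates

Answer: INVARIANT VIOLATED at state 4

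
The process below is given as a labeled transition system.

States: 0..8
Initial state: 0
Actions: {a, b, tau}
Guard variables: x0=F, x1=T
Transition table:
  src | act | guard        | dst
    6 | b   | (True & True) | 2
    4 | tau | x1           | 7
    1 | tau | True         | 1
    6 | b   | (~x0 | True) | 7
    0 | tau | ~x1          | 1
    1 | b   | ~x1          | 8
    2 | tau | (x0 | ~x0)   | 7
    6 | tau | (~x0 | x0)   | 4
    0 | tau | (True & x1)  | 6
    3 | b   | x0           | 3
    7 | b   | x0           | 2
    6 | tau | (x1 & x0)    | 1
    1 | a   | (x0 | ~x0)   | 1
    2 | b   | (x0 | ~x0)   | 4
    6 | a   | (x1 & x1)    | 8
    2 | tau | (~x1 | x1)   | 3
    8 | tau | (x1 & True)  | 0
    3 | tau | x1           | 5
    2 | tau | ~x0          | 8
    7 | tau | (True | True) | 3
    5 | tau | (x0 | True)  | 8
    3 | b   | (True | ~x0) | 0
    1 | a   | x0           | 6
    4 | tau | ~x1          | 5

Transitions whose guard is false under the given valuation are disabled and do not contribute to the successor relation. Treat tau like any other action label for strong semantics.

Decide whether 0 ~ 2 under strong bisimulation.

Answer: NOT BISIMILAR

Analysis:
Refine partition for ~:
  π0 = {{0,1,2,3,4,5,6,7,8}}
  π1 = {{0,4,5,7,8},{1},{2,3},{6}}
  π2 = {{0},{1},{2},{3},{4,5,8},{6},{7}}
  π3 = {{0},{1},{2},{3},{4},{5},{6},{7},{8}}
Fixed point at round 4; 9 class(es).
0∈{0}, 2∈{2}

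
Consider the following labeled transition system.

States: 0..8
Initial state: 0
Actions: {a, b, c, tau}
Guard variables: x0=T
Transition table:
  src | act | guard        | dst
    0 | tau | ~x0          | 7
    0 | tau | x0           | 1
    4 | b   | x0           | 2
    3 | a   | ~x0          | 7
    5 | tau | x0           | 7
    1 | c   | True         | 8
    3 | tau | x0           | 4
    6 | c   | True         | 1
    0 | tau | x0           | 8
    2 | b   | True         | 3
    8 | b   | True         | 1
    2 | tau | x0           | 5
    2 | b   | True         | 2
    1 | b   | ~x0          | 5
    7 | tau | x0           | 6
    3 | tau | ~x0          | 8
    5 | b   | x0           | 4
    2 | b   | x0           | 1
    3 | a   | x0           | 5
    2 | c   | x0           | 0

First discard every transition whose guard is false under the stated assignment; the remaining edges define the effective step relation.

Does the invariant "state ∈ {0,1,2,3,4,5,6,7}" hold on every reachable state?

Inv-set: {0,1,2,3,4,5,6,7}
Reach set: {0,1,8}
  0: ✓
  1: ✓
  8: VIOLATES
reach 8 via tau — violates

Answer: INVARIANT VIOLATED at state 8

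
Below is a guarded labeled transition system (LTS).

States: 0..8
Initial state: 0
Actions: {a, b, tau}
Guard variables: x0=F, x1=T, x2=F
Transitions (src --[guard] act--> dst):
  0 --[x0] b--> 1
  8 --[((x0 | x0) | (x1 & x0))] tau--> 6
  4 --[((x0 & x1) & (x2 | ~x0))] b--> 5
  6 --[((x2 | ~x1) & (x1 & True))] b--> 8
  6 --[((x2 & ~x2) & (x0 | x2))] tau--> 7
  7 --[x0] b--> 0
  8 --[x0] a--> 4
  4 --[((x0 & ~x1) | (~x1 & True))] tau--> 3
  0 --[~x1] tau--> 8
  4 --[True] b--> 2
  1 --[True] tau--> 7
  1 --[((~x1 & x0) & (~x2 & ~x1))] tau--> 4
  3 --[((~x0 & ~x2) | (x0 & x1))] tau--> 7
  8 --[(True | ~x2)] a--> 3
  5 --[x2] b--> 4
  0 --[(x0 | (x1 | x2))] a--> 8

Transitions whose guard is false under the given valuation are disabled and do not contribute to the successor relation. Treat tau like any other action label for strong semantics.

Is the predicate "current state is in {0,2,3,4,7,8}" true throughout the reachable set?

Safe = {0,2,3,4,7,8}
R = {0,3,7,8}
  0: safe
  3: safe
  7: safe
  8: safe

Answer: INVARIANT HOLDS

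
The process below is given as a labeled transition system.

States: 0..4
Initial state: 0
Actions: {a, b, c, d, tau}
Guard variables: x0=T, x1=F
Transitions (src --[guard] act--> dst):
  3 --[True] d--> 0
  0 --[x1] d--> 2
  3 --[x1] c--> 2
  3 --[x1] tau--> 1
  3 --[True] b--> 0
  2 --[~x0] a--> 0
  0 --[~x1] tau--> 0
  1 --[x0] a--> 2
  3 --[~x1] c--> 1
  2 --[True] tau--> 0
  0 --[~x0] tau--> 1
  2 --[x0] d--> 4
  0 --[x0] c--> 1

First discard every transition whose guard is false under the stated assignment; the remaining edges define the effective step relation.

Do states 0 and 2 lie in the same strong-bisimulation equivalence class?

Answer: NOT BISIMILAR

Working:
Refine partition for ~:
  π0 = {{0,1,2,3,4}}
  π1 = {{0},{1},{2},{3},{4}}
5 equivalence class(es) (converged in 2)
class of 0: {0}; class of 2: {2}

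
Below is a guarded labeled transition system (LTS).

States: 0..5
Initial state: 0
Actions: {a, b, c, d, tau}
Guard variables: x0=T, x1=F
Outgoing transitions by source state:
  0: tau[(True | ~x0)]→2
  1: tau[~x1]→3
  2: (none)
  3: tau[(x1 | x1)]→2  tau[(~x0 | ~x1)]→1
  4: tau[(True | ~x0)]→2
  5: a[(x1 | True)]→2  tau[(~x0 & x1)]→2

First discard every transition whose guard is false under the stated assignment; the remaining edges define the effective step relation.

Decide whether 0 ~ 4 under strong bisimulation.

Answer: BISIMILAR

Trace:
Compute ~ classes (split until stable):
  P[0] = {{0,1,2,3,4,5}}
  P[1] = {{0,1,3,4},{2},{5}}
  P[2] = {{0,4},{1,3},{2},{5}}
4 equivalence class(es) (converged in 3)
0∈{0,4}, 4∈{0,4}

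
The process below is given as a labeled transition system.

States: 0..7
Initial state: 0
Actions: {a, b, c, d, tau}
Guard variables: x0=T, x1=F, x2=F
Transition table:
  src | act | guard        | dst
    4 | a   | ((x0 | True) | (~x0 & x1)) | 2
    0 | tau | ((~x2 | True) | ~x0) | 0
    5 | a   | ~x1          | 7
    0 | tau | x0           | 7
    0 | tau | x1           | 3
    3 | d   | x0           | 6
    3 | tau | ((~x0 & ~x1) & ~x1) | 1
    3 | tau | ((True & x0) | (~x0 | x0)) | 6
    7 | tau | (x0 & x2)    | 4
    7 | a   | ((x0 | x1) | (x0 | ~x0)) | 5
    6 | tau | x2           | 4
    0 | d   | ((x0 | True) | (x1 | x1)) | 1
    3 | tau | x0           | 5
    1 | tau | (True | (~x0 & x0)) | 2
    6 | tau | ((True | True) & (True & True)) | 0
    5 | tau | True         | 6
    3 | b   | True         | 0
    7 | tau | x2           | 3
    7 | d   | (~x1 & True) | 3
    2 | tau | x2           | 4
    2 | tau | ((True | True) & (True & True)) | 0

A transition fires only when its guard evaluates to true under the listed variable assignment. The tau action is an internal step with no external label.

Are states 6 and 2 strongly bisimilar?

Bisimulation quotient by refinement:
  round 0: {{0,1,2,3,4,5,6,7}}
  round 1: {{0},{1,2,6},{3},{4},{5},{7}}
  round 2: {{0},{1},{2,6},{3},{4},{5},{7}}
Fixed point at round 3; 7 class(es).
6∈{2,6}, 2∈{2,6}

Answer: BISIMILAR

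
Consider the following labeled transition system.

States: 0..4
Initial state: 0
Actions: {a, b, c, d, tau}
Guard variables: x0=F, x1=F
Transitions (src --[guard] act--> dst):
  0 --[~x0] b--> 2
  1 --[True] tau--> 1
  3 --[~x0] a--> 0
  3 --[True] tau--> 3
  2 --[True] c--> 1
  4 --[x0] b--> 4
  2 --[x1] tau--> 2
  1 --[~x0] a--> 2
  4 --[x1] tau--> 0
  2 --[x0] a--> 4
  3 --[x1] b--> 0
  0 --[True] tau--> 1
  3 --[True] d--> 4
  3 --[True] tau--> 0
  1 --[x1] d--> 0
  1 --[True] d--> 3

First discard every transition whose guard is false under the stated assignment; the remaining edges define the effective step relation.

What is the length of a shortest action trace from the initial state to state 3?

Answer: 2

Working:
BFS to 3:
  L0 = {0}
  L1 = {1,2}
  L2 = {3}
depth(3)=2, e.g. tau·d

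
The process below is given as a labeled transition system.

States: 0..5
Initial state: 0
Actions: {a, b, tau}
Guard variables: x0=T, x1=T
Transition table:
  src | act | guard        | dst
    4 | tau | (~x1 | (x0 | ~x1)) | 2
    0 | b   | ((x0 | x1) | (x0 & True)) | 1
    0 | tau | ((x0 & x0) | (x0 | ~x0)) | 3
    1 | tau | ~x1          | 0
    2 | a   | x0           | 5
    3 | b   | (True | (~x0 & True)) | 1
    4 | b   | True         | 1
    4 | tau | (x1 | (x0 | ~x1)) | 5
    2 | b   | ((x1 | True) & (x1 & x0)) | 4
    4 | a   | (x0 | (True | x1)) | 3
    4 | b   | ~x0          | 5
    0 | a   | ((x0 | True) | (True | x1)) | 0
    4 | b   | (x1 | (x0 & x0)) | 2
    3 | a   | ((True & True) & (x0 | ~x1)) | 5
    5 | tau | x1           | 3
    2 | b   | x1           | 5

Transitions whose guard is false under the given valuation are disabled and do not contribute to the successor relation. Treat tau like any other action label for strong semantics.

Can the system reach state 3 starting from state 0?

Guard filter leaves 14 enabled edge(s).
Layer 0: {0}
Layer 1: {1,3}  cumulative {0,1,3}
Layer 2: {5}  cumulative {0,1,3,5}
Reachable = {0,1,3,5}
trace reaching 3: tau

Answer: REACHABLE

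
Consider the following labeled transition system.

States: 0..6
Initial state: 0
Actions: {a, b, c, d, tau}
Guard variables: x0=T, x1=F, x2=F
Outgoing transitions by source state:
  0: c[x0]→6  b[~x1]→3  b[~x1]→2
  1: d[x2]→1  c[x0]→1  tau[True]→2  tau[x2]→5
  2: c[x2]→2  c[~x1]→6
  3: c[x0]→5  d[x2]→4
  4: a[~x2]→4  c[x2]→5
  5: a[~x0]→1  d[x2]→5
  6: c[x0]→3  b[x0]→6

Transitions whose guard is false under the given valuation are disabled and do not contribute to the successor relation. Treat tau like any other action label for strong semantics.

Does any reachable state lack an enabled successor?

Answer: DEADLOCK at state 5

Trace:
Reach set: {0,2,3,5,6}
  0: b→2  b→3  c→6  [3 exit(s)]
  2: c→6  [1 exit(s)]
  3: c→5  [1 exit(s)]
  5: ∅  [no exit]
  6: b→6  c→3  [2 exit(s)]
Path to 5: b·c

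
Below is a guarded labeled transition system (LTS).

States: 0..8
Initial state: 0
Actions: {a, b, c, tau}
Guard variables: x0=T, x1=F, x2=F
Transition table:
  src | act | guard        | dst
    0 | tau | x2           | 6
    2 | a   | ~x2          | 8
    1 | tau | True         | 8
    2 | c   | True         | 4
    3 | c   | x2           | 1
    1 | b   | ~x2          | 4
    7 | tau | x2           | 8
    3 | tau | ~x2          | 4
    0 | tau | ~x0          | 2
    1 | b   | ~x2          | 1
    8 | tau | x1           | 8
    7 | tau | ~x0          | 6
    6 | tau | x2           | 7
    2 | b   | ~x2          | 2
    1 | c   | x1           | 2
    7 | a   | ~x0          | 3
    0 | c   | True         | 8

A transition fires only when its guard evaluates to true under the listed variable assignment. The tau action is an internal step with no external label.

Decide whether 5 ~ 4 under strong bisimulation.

Compute ~ classes (split until stable):
  round 0: {{0,1,2,3,4,5,6,7,8}}
  round 1: {{0},{1},{2},{3},{4,5,6,7,8}}
Fixed point at round 2; 5 class(es).
class of 5: {4,5,6,7,8}; class of 4: {4,5,6,7,8}

Answer: BISIMILAR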